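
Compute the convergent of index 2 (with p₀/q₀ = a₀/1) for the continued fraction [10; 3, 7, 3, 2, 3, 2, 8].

227/22

Using pₖ = aₖpₖ₋₁ + pₖ₋₂, qₖ = aₖqₖ₋₁ + qₖ₋₂ (with p₋₁=1, p₋₂=0, q₋₁=0, q₋₂=1):
  k=0: a=10, p=10, q=1
  k=1: a=3, p=31, q=3
  k=2: a=7, p=227, q=22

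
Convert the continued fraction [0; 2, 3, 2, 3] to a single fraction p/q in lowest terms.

24/55

Fold from the inside: start with 3/1.
  2 + 1/3 = 7/3
  3 + 3/7 = 24/7
  2 + 7/24 = 55/24
  0 + 24/55 = 24/55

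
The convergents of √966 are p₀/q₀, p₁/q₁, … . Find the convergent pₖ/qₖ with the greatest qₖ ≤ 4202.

57499/1850

√966 = [31; 12, 2, 2, 2, 12, 62, …] (period length 6).
Convergents:
  p_0/q_0 = 31/1
  p_1/q_1 = 373/12
  p_2/q_2 = 777/25
  p_3/q_3 = 1927/62
  p_4/q_4 = 4631/149
  p_5/q_5 = 57499/1850
  p_6/q_6 = 3569569/114849
q_5 = 1850 ≤ 4202 < 114849 = q_6, so the answer is 57499/1850.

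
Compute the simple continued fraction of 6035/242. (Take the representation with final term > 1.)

6035 = 24×242 + 227
242 = 1×227 + 15
227 = 15×15 + 2
15 = 7×2 + 1
2 = 2×1 + 0  (stop)
So 6035/242 = [24; 1, 15, 7, 2].

[24; 1, 15, 7, 2]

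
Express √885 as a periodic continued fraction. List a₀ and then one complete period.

[29; 1, 2, 1, 58]

a₀ = ⌊√885⌋ = 29.
With m₀=0, d₀=1 and mₖ₊₁ = dₖaₖ − mₖ, dₖ₊₁ = (n − mₖ₊₁²)/dₖ, aₖ₊₁ = ⌊(a₀+mₖ₊₁)/dₖ₊₁⌋:
  k=1: m=29, d=44, a=1
  k=2: m=15, d=15, a=2
  k=3: m=15, d=44, a=1
  k=4: m=29, d=1, a=58
d=1 and a=2a₀=58 at k=4, so the next step gives (m, d) = (29, 44) again — its k=1 value — and the period has length 4.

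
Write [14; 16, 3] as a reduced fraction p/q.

Fold from the inside: start with 3/1.
  16 + 1/3 = 49/3
  14 + 3/49 = 689/49

689/49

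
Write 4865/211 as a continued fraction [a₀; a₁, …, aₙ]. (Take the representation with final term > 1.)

4865 = 23*211 + 12
211 = 17*12 + 7
12 = 1*7 + 5
7 = 1*5 + 2
5 = 2*2 + 1
2 = 2*1 + 0  (stop)
So 4865/211 = [23; 17, 1, 1, 2, 2].

[23; 17, 1, 1, 2, 2]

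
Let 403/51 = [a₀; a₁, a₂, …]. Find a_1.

403 = 7·51 + 46   →  a_0 = 7
51 = 1·46 + 5   →  a_1 = 1

1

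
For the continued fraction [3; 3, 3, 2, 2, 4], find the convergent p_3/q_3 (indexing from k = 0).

76/23

Using pₖ = aₖpₖ₋₁ + pₖ₋₂, qₖ = aₖqₖ₋₁ + qₖ₋₂ (with p₋₁=1, p₋₂=0, q₋₁=0, q₋₂=1):
  k=0: a=3, p=3, q=1
  k=1: a=3, p=10, q=3
  k=2: a=3, p=33, q=10
  k=3: a=2, p=76, q=23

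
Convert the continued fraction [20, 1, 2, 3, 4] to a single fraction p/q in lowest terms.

Using pₖ = aₖpₖ₋₁ + pₖ₋₂ and qₖ = aₖqₖ₋₁ + qₖ₋₂:
  k=0: a=20, p=20, q=1
  k=1: a=1, p=21, q=1
  k=2: a=2, p=62, q=3
  k=3: a=3, p=207, q=10
  k=4: a=4, p=890, q=43

890/43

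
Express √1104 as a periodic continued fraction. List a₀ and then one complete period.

[33; 4, 2, 2, 2, 4, 66]

a₀ = ⌊√1104⌋ = 33.
With m₀=0, d₀=1 and mₖ₊₁ = dₖaₖ − mₖ, dₖ₊₁ = (n − mₖ₊₁²)/dₖ, aₖ₊₁ = ⌊(a₀+mₖ₊₁)/dₖ₊₁⌋:
  k=1: m=33, d=15, a=4
  k=2: m=27, d=25, a=2
  k=3: m=23, d=23, a=2
  k=4: m=23, d=25, a=2
  k=5: m=27, d=15, a=4
  k=6: m=33, d=1, a=66
d=1 and a=2a₀=66 at k=6, so the next step gives (m, d) = (33, 15) again — its k=1 value — and the period has length 6.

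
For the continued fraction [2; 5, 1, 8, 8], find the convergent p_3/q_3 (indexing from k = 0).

Using pₖ = aₖpₖ₋₁ + pₖ₋₂, qₖ = aₖqₖ₋₁ + qₖ₋₂ (with p₋₁=1, p₋₂=0, q₋₁=0, q₋₂=1):
  k=0: a=2, p=2, q=1
  k=1: a=5, p=11, q=5
  k=2: a=1, p=13, q=6
  k=3: a=8, p=115, q=53

115/53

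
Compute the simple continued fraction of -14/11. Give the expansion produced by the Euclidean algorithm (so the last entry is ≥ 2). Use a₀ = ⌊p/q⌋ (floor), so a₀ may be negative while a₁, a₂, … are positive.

-14 = -2·11 + 8
11 = 1·8 + 3
8 = 2·3 + 2
3 = 1·2 + 1
2 = 2·1 + 0  (stop)
So -14/11 = [-2; 1, 2, 1, 2].

[-2; 1, 2, 1, 2]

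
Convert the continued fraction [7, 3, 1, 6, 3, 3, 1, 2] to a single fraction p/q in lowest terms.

7375/1016

Using pₖ = aₖpₖ₋₁ + pₖ₋₂ and qₖ = aₖqₖ₋₁ + qₖ₋₂:
  k=0: a=7, p=7, q=1
  k=1: a=3, p=22, q=3
  k=2: a=1, p=29, q=4
  k=3: a=6, p=196, q=27
  k=4: a=3, p=617, q=85
  k=5: a=3, p=2047, q=282
  k=6: a=1, p=2664, q=367
  k=7: a=2, p=7375, q=1016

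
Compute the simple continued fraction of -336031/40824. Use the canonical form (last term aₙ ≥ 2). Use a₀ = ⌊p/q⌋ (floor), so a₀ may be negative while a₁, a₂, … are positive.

[-9; 1, 3, 3, 13, 18, 13]

-336031 = -9*40824 + 31385
40824 = 1*31385 + 9439
31385 = 3*9439 + 3068
9439 = 3*3068 + 235
3068 = 13*235 + 13
235 = 18*13 + 1
13 = 13*1 + 0  (stop)
So -336031/40824 = [-9; 1, 3, 3, 13, 18, 13].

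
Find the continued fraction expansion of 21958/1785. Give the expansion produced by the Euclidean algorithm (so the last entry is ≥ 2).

[12; 3, 3, 6, 1, 5, 4]

21958 = 12*1785 + 538
1785 = 3*538 + 171
538 = 3*171 + 25
171 = 6*25 + 21
25 = 1*21 + 4
21 = 5*4 + 1
4 = 4*1 + 0  (stop)
So 21958/1785 = [12; 3, 3, 6, 1, 5, 4].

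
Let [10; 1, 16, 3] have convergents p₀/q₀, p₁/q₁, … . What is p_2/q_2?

186/17

Using pₖ = aₖpₖ₋₁ + pₖ₋₂, qₖ = aₖqₖ₋₁ + qₖ₋₂ (with p₋₁=1, p₋₂=0, q₋₁=0, q₋₂=1):
  k=0: a=10, p=10, q=1
  k=1: a=1, p=11, q=1
  k=2: a=16, p=186, q=17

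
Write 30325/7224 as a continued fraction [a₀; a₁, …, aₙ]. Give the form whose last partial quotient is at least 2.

30325 = 4×7224 + 1429
7224 = 5×1429 + 79
1429 = 18×79 + 7
79 = 11×7 + 2
7 = 3×2 + 1
2 = 2×1 + 0  (stop)
So 30325/7224 = [4; 5, 18, 11, 3, 2].

[4; 5, 18, 11, 3, 2]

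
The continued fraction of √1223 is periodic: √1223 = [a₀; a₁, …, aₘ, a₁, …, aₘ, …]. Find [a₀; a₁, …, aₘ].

[34; 1, 33, 1, 68]

a₀ = ⌊√1223⌋ = 34.
With m₀=0, d₀=1 and mₖ₊₁ = dₖaₖ − mₖ, dₖ₊₁ = (n − mₖ₊₁²)/dₖ, aₖ₊₁ = ⌊(a₀+mₖ₊₁)/dₖ₊₁⌋:
  k=1: m=34, d=67, a=1
  k=2: m=33, d=2, a=33
  k=3: m=33, d=67, a=1
  k=4: m=34, d=1, a=68
d=1 and a=2a₀=68 at k=4, so the next step gives (m, d) = (34, 67) again — its k=1 value — and the period has length 4.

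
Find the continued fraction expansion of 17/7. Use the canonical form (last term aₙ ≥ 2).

17 = 2·7 + 3
7 = 2·3 + 1
3 = 3·1 + 0  (stop)
So 17/7 = [2; 2, 3].

[2; 2, 3]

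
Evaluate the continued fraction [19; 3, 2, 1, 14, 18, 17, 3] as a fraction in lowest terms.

Fold from the inside: start with 3/1.
  17 + 1/3 = 52/3
  18 + 3/52 = 939/52
  14 + 52/939 = 13198/939
  1 + 939/13198 = 14137/13198
  2 + 13198/14137 = 41472/14137
  3 + 14137/41472 = 138553/41472
  19 + 41472/138553 = 2673979/138553

2673979/138553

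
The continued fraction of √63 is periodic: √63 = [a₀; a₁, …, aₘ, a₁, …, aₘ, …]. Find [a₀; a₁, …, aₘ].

a₀ = ⌊√63⌋ = 7.
With m₀=0, d₀=1 and mₖ₊₁ = dₖaₖ − mₖ, dₖ₊₁ = (n − mₖ₊₁²)/dₖ, aₖ₊₁ = ⌊(a₀+mₖ₊₁)/dₖ₊₁⌋:
  k=1: m=7, d=14, a=1
  k=2: m=7, d=1, a=14
d=1 and a=2a₀=14 at k=2, so the next step gives (m, d) = (7, 14) again — its k=1 value — and the period has length 2.

[7; 1, 14]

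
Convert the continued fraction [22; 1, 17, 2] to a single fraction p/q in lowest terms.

849/37

Using pₖ = aₖpₖ₋₁ + pₖ₋₂ and qₖ = aₖqₖ₋₁ + qₖ₋₂:
  k=0: a=22, p=22, q=1
  k=1: a=1, p=23, q=1
  k=2: a=17, p=413, q=18
  k=3: a=2, p=849, q=37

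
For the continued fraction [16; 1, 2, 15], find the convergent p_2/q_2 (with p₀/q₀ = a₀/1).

50/3

Using pₖ = aₖpₖ₋₁ + pₖ₋₂, qₖ = aₖqₖ₋₁ + qₖ₋₂ (with p₋₁=1, p₋₂=0, q₋₁=0, q₋₂=1):
  k=0: a=16, p=16, q=1
  k=1: a=1, p=17, q=1
  k=2: a=2, p=50, q=3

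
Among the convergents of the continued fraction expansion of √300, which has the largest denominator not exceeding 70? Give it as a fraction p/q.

433/25

√300 = [17; 3, 8, 3, 34, …] (period length 4).
Convergents:
  p_0/q_0 = 17/1
  p_1/q_1 = 52/3
  p_2/q_2 = 433/25
  p_3/q_3 = 1351/78
q_2 = 25 ≤ 70 < 78 = q_3, so the answer is 433/25.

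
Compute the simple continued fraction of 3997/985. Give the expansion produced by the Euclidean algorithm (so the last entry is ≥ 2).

3997 = 4×985 + 57
985 = 17×57 + 16
57 = 3×16 + 9
16 = 1×9 + 7
9 = 1×7 + 2
7 = 3×2 + 1
2 = 2×1 + 0  (stop)
So 3997/985 = [4; 17, 3, 1, 1, 3, 2].

[4; 17, 3, 1, 1, 3, 2]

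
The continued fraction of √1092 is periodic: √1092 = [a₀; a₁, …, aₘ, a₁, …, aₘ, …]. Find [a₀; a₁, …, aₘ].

[33; 22, 66]

a₀ = ⌊√1092⌋ = 33.
With m₀=0, d₀=1 and mₖ₊₁ = dₖaₖ − mₖ, dₖ₊₁ = (n − mₖ₊₁²)/dₖ, aₖ₊₁ = ⌊(a₀+mₖ₊₁)/dₖ₊₁⌋:
  k=1: m=33, d=3, a=22
  k=2: m=33, d=1, a=66
d=1 and a=2a₀=66 at k=2, so the next step gives (m, d) = (33, 3) again — its k=1 value — and the period has length 2.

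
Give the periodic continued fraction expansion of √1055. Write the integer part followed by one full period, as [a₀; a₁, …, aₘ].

[32; 2, 12, 2, 64]

a₀ = ⌊√1055⌋ = 32.
With m₀=0, d₀=1 and mₖ₊₁ = dₖaₖ − mₖ, dₖ₊₁ = (n − mₖ₊₁²)/dₖ, aₖ₊₁ = ⌊(a₀+mₖ₊₁)/dₖ₊₁⌋:
  k=1: m=32, d=31, a=2
  k=2: m=30, d=5, a=12
  k=3: m=30, d=31, a=2
  k=4: m=32, d=1, a=64
d=1 and a=2a₀=64 at k=4, so the next step gives (m, d) = (32, 31) again — its k=1 value — and the period has length 4.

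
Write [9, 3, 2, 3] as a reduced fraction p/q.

223/24

Using pₖ = aₖpₖ₋₁ + pₖ₋₂ and qₖ = aₖqₖ₋₁ + qₖ₋₂:
  k=0: a=9, p=9, q=1
  k=1: a=3, p=28, q=3
  k=2: a=2, p=65, q=7
  k=3: a=3, p=223, q=24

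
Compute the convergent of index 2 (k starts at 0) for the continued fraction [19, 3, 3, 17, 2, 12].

Using pₖ = aₖpₖ₋₁ + pₖ₋₂, qₖ = aₖqₖ₋₁ + qₖ₋₂ (with p₋₁=1, p₋₂=0, q₋₁=0, q₋₂=1):
  k=0: a=19, p=19, q=1
  k=1: a=3, p=58, q=3
  k=2: a=3, p=193, q=10

193/10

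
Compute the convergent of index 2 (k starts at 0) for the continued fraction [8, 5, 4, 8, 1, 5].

172/21

Using pₖ = aₖpₖ₋₁ + pₖ₋₂, qₖ = aₖqₖ₋₁ + qₖ₋₂ (with p₋₁=1, p₋₂=0, q₋₁=0, q₋₂=1):
  k=0: a=8, p=8, q=1
  k=1: a=5, p=41, q=5
  k=2: a=4, p=172, q=21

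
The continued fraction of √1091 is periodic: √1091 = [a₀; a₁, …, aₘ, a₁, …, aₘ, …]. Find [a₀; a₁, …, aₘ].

a₀ = ⌊√1091⌋ = 33.

[33; 33, 66]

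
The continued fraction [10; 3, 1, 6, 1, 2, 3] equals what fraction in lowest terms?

Using pₖ = aₖpₖ₋₁ + pₖ₋₂ and qₖ = aₖqₖ₋₁ + qₖ₋₂:
  k=0: a=10, p=10, q=1
  k=1: a=3, p=31, q=3
  k=2: a=1, p=41, q=4
  k=3: a=6, p=277, q=27
  k=4: a=1, p=318, q=31
  k=5: a=2, p=913, q=89
  k=6: a=3, p=3057, q=298

3057/298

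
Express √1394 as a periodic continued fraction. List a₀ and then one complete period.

a₀ = ⌊√1394⌋ = 37.

[37; 2, 1, 36, 1, 2, 74]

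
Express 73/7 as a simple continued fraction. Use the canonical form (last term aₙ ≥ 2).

[10; 2, 3]

73 = 10×7 + 3
7 = 2×3 + 1
3 = 3×1 + 0  (stop)
So 73/7 = [10; 2, 3].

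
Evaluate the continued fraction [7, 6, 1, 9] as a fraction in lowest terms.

493/69

Using pₖ = aₖpₖ₋₁ + pₖ₋₂ and qₖ = aₖqₖ₋₁ + qₖ₋₂:
  k=0: a=7, p=7, q=1
  k=1: a=6, p=43, q=6
  k=2: a=1, p=50, q=7
  k=3: a=9, p=493, q=69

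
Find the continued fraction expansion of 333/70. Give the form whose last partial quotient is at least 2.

333 = 4×70 + 53
70 = 1×53 + 17
53 = 3×17 + 2
17 = 8×2 + 1
2 = 2×1 + 0  (stop)
So 333/70 = [4; 1, 3, 8, 2].

[4; 1, 3, 8, 2]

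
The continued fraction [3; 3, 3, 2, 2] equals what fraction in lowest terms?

185/56

Using pₖ = aₖpₖ₋₁ + pₖ₋₂ and qₖ = aₖqₖ₋₁ + qₖ₋₂:
  k=0: a=3, p=3, q=1
  k=1: a=3, p=10, q=3
  k=2: a=3, p=33, q=10
  k=3: a=2, p=76, q=23
  k=4: a=2, p=185, q=56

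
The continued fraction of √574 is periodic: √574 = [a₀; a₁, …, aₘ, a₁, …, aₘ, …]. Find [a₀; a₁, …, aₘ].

[23; 1, 22, 1, 46]

a₀ = ⌊√574⌋ = 23.
With m₀=0, d₀=1 and mₖ₊₁ = dₖaₖ − mₖ, dₖ₊₁ = (n − mₖ₊₁²)/dₖ, aₖ₊₁ = ⌊(a₀+mₖ₊₁)/dₖ₊₁⌋:
  k=1: m=23, d=45, a=1
  k=2: m=22, d=2, a=22
  k=3: m=22, d=45, a=1
  k=4: m=23, d=1, a=46
d=1 and a=2a₀=46 at k=4, so the next step gives (m, d) = (23, 45) again — its k=1 value — and the period has length 4.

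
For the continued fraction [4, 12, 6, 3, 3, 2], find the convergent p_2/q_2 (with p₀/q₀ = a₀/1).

298/73

Using pₖ = aₖpₖ₋₁ + pₖ₋₂, qₖ = aₖqₖ₋₁ + qₖ₋₂ (with p₋₁=1, p₋₂=0, q₋₁=0, q₋₂=1):
  k=0: a=4, p=4, q=1
  k=1: a=12, p=49, q=12
  k=2: a=6, p=298, q=73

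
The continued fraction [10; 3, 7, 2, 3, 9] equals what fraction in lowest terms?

Using pₖ = aₖpₖ₋₁ + pₖ₋₂ and qₖ = aₖqₖ₋₁ + qₖ₋₂:
  k=0: a=10, p=10, q=1
  k=1: a=3, p=31, q=3
  k=2: a=7, p=227, q=22
  k=3: a=2, p=485, q=47
  k=4: a=3, p=1682, q=163
  k=5: a=9, p=15623, q=1514

15623/1514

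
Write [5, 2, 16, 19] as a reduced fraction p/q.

Using pₖ = aₖpₖ₋₁ + pₖ₋₂ and qₖ = aₖqₖ₋₁ + qₖ₋₂:
  k=0: a=5, p=5, q=1
  k=1: a=2, p=11, q=2
  k=2: a=16, p=181, q=33
  k=3: a=19, p=3450, q=629

3450/629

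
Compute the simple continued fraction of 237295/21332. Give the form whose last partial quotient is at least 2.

237295 = 11*21332 + 2643
21332 = 8*2643 + 188
2643 = 14*188 + 11
188 = 17*11 + 1
11 = 11*1 + 0  (stop)
So 237295/21332 = [11; 8, 14, 17, 11].

[11; 8, 14, 17, 11]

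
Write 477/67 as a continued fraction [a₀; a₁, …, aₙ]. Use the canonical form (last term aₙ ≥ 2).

477 = 7·67 + 8
67 = 8·8 + 3
8 = 2·3 + 2
3 = 1·2 + 1
2 = 2·1 + 0  (stop)
So 477/67 = [7; 8, 2, 1, 2].

[7; 8, 2, 1, 2]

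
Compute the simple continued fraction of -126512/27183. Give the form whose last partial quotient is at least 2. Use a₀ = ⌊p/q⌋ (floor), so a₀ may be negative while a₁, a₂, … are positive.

[-5; 2, 1, 8, 6, 14, 12]

-126512 = -5·27183 + 9403
27183 = 2·9403 + 8377
9403 = 1·8377 + 1026
8377 = 8·1026 + 169
1026 = 6·169 + 12
169 = 14·12 + 1
12 = 12·1 + 0  (stop)
So -126512/27183 = [-5; 2, 1, 8, 6, 14, 12].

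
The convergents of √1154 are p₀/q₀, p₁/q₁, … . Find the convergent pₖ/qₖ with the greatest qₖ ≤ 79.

√1154 = [33; 1, 32, 1, 66, …] (period length 4).
Convergents:
  p_0/q_0 = 33/1
  p_1/q_1 = 34/1
  p_2/q_2 = 1121/33
  p_3/q_3 = 1155/34
  p_4/q_4 = 77351/2277
q_3 = 34 ≤ 79 < 2277 = q_4, so the answer is 1155/34.

1155/34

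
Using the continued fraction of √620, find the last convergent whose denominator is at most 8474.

124001/4980

√620 = [24; 1, 8, 1, 48, …] (period length 4).
Convergents:
  p_0/q_0 = 24/1
  p_1/q_1 = 25/1
  p_2/q_2 = 224/9
  p_3/q_3 = 249/10
  p_4/q_4 = 12176/489
  p_5/q_5 = 12425/499
  p_6/q_6 = 111576/4481
  p_7/q_7 = 124001/4980
  p_8/q_8 = 6063624/243521
q_7 = 4980 ≤ 8474 < 243521 = q_8, so the answer is 124001/4980.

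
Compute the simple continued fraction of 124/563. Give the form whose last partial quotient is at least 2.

[0; 4, 1, 1, 5, 1, 2, 3]

124 = 0×563 + 124
563 = 4×124 + 67
124 = 1×67 + 57
67 = 1×57 + 10
57 = 5×10 + 7
10 = 1×7 + 3
7 = 2×3 + 1
3 = 3×1 + 0  (stop)
So 124/563 = [0; 4, 1, 1, 5, 1, 2, 3].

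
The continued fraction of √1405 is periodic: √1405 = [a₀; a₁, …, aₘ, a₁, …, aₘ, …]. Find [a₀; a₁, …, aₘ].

[37; 2, 14, 2, 74]

a₀ = ⌊√1405⌋ = 37.
With m₀=0, d₀=1 and mₖ₊₁ = dₖaₖ − mₖ, dₖ₊₁ = (n − mₖ₊₁²)/dₖ, aₖ₊₁ = ⌊(a₀+mₖ₊₁)/dₖ₊₁⌋:
  k=1: m=37, d=36, a=2
  k=2: m=35, d=5, a=14
  k=3: m=35, d=36, a=2
  k=4: m=37, d=1, a=74
d=1 and a=2a₀=74 at k=4, so the next step gives (m, d) = (37, 36) again — its k=1 value — and the period has length 4.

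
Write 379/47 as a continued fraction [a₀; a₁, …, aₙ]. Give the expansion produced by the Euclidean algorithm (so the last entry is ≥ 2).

379 = 8×47 + 3
47 = 15×3 + 2
3 = 1×2 + 1
2 = 2×1 + 0  (stop)
So 379/47 = [8; 15, 1, 2].

[8; 15, 1, 2]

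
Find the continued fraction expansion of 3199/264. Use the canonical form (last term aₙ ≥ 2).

3199 = 12×264 + 31
264 = 8×31 + 16
31 = 1×16 + 15
16 = 1×15 + 1
15 = 15×1 + 0  (stop)
So 3199/264 = [12; 8, 1, 1, 15].

[12; 8, 1, 1, 15]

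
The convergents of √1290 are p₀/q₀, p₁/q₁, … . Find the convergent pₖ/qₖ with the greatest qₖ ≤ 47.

√1290 = [35; 1, 10, 1, 70, …] (period length 4).
Convergents:
  p_0/q_0 = 35/1
  p_1/q_1 = 36/1
  p_2/q_2 = 395/11
  p_3/q_3 = 431/12
  p_4/q_4 = 30565/851
q_3 = 12 ≤ 47 < 851 = q_4, so the answer is 431/12.

431/12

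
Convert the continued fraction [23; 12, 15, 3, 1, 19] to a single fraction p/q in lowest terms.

Using pₖ = aₖpₖ₋₁ + pₖ₋₂ and qₖ = aₖqₖ₋₁ + qₖ₋₂:
  k=0: a=23, p=23, q=1
  k=1: a=12, p=277, q=12
  k=2: a=15, p=4178, q=181
  k=3: a=3, p=12811, q=555
  k=4: a=1, p=16989, q=736
  k=5: a=19, p=335602, q=14539

335602/14539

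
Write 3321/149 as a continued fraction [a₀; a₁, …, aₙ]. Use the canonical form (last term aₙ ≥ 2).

[22; 3, 2, 6, 1, 2]

3321 = 22*149 + 43
149 = 3*43 + 20
43 = 2*20 + 3
20 = 6*3 + 2
3 = 1*2 + 1
2 = 2*1 + 0  (stop)
So 3321/149 = [22; 3, 2, 6, 1, 2].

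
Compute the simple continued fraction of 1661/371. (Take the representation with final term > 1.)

1661 = 4×371 + 177
371 = 2×177 + 17
177 = 10×17 + 7
17 = 2×7 + 3
7 = 2×3 + 1
3 = 3×1 + 0  (stop)
So 1661/371 = [4; 2, 10, 2, 2, 3].

[4; 2, 10, 2, 2, 3]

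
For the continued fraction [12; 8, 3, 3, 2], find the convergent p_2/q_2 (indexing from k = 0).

Using pₖ = aₖpₖ₋₁ + pₖ₋₂, qₖ = aₖqₖ₋₁ + qₖ₋₂ (with p₋₁=1, p₋₂=0, q₋₁=0, q₋₂=1):
  k=0: a=12, p=12, q=1
  k=1: a=8, p=97, q=8
  k=2: a=3, p=303, q=25

303/25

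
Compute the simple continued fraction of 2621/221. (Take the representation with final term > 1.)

[11; 1, 6, 7, 1, 3]

2621 = 11×221 + 190
221 = 1×190 + 31
190 = 6×31 + 4
31 = 7×4 + 3
4 = 1×3 + 1
3 = 3×1 + 0  (stop)
So 2621/221 = [11; 1, 6, 7, 1, 3].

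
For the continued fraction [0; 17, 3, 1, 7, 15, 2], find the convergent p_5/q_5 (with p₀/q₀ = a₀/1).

Using pₖ = aₖpₖ₋₁ + pₖ₋₂, qₖ = aₖqₖ₋₁ + qₖ₋₂ (with p₋₁=1, p₋₂=0, q₋₁=0, q₋₂=1):
  k=0: a=0, p=0, q=1
  k=1: a=17, p=1, q=17
  k=2: a=3, p=3, q=52
  k=3: a=1, p=4, q=69
  k=4: a=7, p=31, q=535
  k=5: a=15, p=469, q=8094

469/8094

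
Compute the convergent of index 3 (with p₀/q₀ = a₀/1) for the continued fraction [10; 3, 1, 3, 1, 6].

154/15

Using pₖ = aₖpₖ₋₁ + pₖ₋₂, qₖ = aₖqₖ₋₁ + qₖ₋₂ (with p₋₁=1, p₋₂=0, q₋₁=0, q₋₂=1):
  k=0: a=10, p=10, q=1
  k=1: a=3, p=31, q=3
  k=2: a=1, p=41, q=4
  k=3: a=3, p=154, q=15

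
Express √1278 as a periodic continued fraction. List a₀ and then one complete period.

[35; 1, 2, 1, 70]

a₀ = ⌊√1278⌋ = 35.
With m₀=0, d₀=1 and mₖ₊₁ = dₖaₖ − mₖ, dₖ₊₁ = (n − mₖ₊₁²)/dₖ, aₖ₊₁ = ⌊(a₀+mₖ₊₁)/dₖ₊₁⌋:
  k=1: m=35, d=53, a=1
  k=2: m=18, d=18, a=2
  k=3: m=18, d=53, a=1
  k=4: m=35, d=1, a=70
d=1 and a=2a₀=70 at k=4, so the next step gives (m, d) = (35, 53) again — its k=1 value — and the period has length 4.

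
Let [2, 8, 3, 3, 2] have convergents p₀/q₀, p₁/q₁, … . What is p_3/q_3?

Using pₖ = aₖpₖ₋₁ + pₖ₋₂, qₖ = aₖqₖ₋₁ + qₖ₋₂ (with p₋₁=1, p₋₂=0, q₋₁=0, q₋₂=1):
  k=0: a=2, p=2, q=1
  k=1: a=8, p=17, q=8
  k=2: a=3, p=53, q=25
  k=3: a=3, p=176, q=83

176/83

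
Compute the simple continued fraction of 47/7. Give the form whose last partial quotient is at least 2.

47 = 6*7 + 5
7 = 1*5 + 2
5 = 2*2 + 1
2 = 2*1 + 0  (stop)
So 47/7 = [6; 1, 2, 2].

[6; 1, 2, 2]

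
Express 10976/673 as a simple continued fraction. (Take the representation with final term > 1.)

[16; 3, 4, 4, 12]

10976 = 16*673 + 208
673 = 3*208 + 49
208 = 4*49 + 12
49 = 4*12 + 1
12 = 12*1 + 0  (stop)
So 10976/673 = [16; 3, 4, 4, 12].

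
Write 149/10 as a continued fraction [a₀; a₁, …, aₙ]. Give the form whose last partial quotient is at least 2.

149 = 14·10 + 9
10 = 1·9 + 1
9 = 9·1 + 0  (stop)
So 149/10 = [14; 1, 9].

[14; 1, 9]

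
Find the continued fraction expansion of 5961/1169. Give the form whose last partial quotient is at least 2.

5961 = 5*1169 + 116
1169 = 10*116 + 9
116 = 12*9 + 8
9 = 1*8 + 1
8 = 8*1 + 0  (stop)
So 5961/1169 = [5; 10, 12, 1, 8].

[5; 10, 12, 1, 8]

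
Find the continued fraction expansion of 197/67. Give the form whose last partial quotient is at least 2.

[2; 1, 15, 1, 3]

197 = 2×67 + 63
67 = 1×63 + 4
63 = 15×4 + 3
4 = 1×3 + 1
3 = 3×1 + 0  (stop)
So 197/67 = [2; 1, 15, 1, 3].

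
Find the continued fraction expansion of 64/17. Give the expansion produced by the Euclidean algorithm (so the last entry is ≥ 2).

[3; 1, 3, 4]

64 = 3×17 + 13
17 = 1×13 + 4
13 = 3×4 + 1
4 = 4×1 + 0  (stop)
So 64/17 = [3; 1, 3, 4].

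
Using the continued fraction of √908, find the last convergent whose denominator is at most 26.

452/15

√908 = [30; 7, 1, 1, 14, 1, 1, 7, 60, …] (period length 8).
Convergents:
  p_0/q_0 = 30/1
  p_1/q_1 = 211/7
  p_2/q_2 = 241/8
  p_3/q_3 = 452/15
  p_4/q_4 = 6569/218
q_3 = 15 ≤ 26 < 218 = q_4, so the answer is 452/15.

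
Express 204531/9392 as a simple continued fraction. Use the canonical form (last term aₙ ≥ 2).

[21; 1, 3, 2, 19, 4, 13]

204531 = 21·9392 + 7299
9392 = 1·7299 + 2093
7299 = 3·2093 + 1020
2093 = 2·1020 + 53
1020 = 19·53 + 13
53 = 4·13 + 1
13 = 13·1 + 0  (stop)
So 204531/9392 = [21; 1, 3, 2, 19, 4, 13].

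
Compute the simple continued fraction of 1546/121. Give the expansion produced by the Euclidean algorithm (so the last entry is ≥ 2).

1546 = 12×121 + 94
121 = 1×94 + 27
94 = 3×27 + 13
27 = 2×13 + 1
13 = 13×1 + 0  (stop)
So 1546/121 = [12; 1, 3, 2, 13].

[12; 1, 3, 2, 13]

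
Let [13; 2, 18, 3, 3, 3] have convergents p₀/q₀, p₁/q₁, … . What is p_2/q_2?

499/37

Using pₖ = aₖpₖ₋₁ + pₖ₋₂, qₖ = aₖqₖ₋₁ + qₖ₋₂ (with p₋₁=1, p₋₂=0, q₋₁=0, q₋₂=1):
  k=0: a=13, p=13, q=1
  k=1: a=2, p=27, q=2
  k=2: a=18, p=499, q=37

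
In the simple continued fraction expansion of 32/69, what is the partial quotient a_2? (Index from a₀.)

6

32 = 0·69 + 32   →  a_0 = 0
69 = 2·32 + 5   →  a_1 = 2
32 = 6·5 + 2   →  a_2 = 6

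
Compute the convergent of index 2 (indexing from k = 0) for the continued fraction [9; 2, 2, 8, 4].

47/5

Using pₖ = aₖpₖ₋₁ + pₖ₋₂, qₖ = aₖqₖ₋₁ + qₖ₋₂ (with p₋₁=1, p₋₂=0, q₋₁=0, q₋₂=1):
  k=0: a=9, p=9, q=1
  k=1: a=2, p=19, q=2
  k=2: a=2, p=47, q=5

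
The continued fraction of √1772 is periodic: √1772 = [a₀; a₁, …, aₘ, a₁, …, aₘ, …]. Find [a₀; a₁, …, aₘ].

[42; 10, 1, 1, 20, 1, 1, 10, 84]

a₀ = ⌊√1772⌋ = 42.
With m₀=0, d₀=1 and mₖ₊₁ = dₖaₖ − mₖ, dₖ₊₁ = (n − mₖ₊₁²)/dₖ, aₖ₊₁ = ⌊(a₀+mₖ₊₁)/dₖ₊₁⌋:
  k=1: m=42, d=8, a=10
  k=2: m=38, d=41, a=1
  k=3: m=3, d=43, a=1
  k=4: m=40, d=4, a=20
  k=5: m=40, d=43, a=1
  k=6: m=3, d=41, a=1
  k=7: m=38, d=8, a=10
  k=8: m=42, d=1, a=84
d=1 and a=2a₀=84 at k=8, so the next step gives (m, d) = (42, 8) again — its k=1 value — and the period has length 8.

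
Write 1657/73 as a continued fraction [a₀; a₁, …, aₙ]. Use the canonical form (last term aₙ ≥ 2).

1657 = 22*73 + 51
73 = 1*51 + 22
51 = 2*22 + 7
22 = 3*7 + 1
7 = 7*1 + 0  (stop)
So 1657/73 = [22; 1, 2, 3, 7].

[22; 1, 2, 3, 7]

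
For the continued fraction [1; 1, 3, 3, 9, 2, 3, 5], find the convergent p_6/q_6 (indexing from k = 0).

1567/886

Using pₖ = aₖpₖ₋₁ + pₖ₋₂, qₖ = aₖqₖ₋₁ + qₖ₋₂ (with p₋₁=1, p₋₂=0, q₋₁=0, q₋₂=1):
  k=0: a=1, p=1, q=1
  k=1: a=1, p=2, q=1
  k=2: a=3, p=7, q=4
  k=3: a=3, p=23, q=13
  k=4: a=9, p=214, q=121
  k=5: a=2, p=451, q=255
  k=6: a=3, p=1567, q=886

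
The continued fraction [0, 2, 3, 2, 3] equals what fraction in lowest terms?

Fold from the inside: start with 3/1.
  2 + 1/3 = 7/3
  3 + 3/7 = 24/7
  2 + 7/24 = 55/24
  0 + 24/55 = 24/55

24/55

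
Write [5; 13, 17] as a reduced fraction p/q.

Using pₖ = aₖpₖ₋₁ + pₖ₋₂ and qₖ = aₖqₖ₋₁ + qₖ₋₂:
  k=0: a=5, p=5, q=1
  k=1: a=13, p=66, q=13
  k=2: a=17, p=1127, q=222

1127/222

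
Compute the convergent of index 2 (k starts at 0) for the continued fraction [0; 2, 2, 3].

2/5

Using pₖ = aₖpₖ₋₁ + pₖ₋₂, qₖ = aₖqₖ₋₁ + qₖ₋₂ (with p₋₁=1, p₋₂=0, q₋₁=0, q₋₂=1):
  k=0: a=0, p=0, q=1
  k=1: a=2, p=1, q=2
  k=2: a=2, p=2, q=5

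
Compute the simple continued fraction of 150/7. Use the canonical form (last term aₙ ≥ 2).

[21; 2, 3]

150 = 21×7 + 3
7 = 2×3 + 1
3 = 3×1 + 0  (stop)
So 150/7 = [21; 2, 3].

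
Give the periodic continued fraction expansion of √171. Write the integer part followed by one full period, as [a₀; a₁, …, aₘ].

[13; 13, 26]

a₀ = ⌊√171⌋ = 13.
With m₀=0, d₀=1 and mₖ₊₁ = dₖaₖ − mₖ, dₖ₊₁ = (n − mₖ₊₁²)/dₖ, aₖ₊₁ = ⌊(a₀+mₖ₊₁)/dₖ₊₁⌋:
  k=1: m=13, d=2, a=13
  k=2: m=13, d=1, a=26
d=1 and a=2a₀=26 at k=2, so the next step gives (m, d) = (13, 2) again — its k=1 value — and the period has length 2.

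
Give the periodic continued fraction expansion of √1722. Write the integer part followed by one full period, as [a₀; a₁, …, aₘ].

a₀ = ⌊√1722⌋ = 41.
With m₀=0, d₀=1 and mₖ₊₁ = dₖaₖ − mₖ, dₖ₊₁ = (n − mₖ₊₁²)/dₖ, aₖ₊₁ = ⌊(a₀+mₖ₊₁)/dₖ₊₁⌋:
  k=1: m=41, d=41, a=2
  k=2: m=41, d=1, a=82
d=1 and a=2a₀=82 at k=2, so the next step gives (m, d) = (41, 41) again — its k=1 value — and the period has length 2.

[41; 2, 82]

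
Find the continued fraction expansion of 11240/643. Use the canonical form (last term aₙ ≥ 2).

11240 = 17×643 + 309
643 = 2×309 + 25
309 = 12×25 + 9
25 = 2×9 + 7
9 = 1×7 + 2
7 = 3×2 + 1
2 = 2×1 + 0  (stop)
So 11240/643 = [17; 2, 12, 2, 1, 3, 2].

[17; 2, 12, 2, 1, 3, 2]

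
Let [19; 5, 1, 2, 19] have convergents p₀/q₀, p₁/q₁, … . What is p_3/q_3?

326/17

Using pₖ = aₖpₖ₋₁ + pₖ₋₂, qₖ = aₖqₖ₋₁ + qₖ₋₂ (with p₋₁=1, p₋₂=0, q₋₁=0, q₋₂=1):
  k=0: a=19, p=19, q=1
  k=1: a=5, p=96, q=5
  k=2: a=1, p=115, q=6
  k=3: a=2, p=326, q=17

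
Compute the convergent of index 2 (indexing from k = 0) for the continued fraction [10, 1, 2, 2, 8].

Using pₖ = aₖpₖ₋₁ + pₖ₋₂, qₖ = aₖqₖ₋₁ + qₖ₋₂ (with p₋₁=1, p₋₂=0, q₋₁=0, q₋₂=1):
  k=0: a=10, p=10, q=1
  k=1: a=1, p=11, q=1
  k=2: a=2, p=32, q=3

32/3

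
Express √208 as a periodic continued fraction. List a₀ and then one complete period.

[14; 2, 2, 1, 2, 2, 28]

a₀ = ⌊√208⌋ = 14.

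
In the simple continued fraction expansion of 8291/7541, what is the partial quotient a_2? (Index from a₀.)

8291 = 1·7541 + 750   →  a_0 = 1
7541 = 10·750 + 41   →  a_1 = 10
750 = 18·41 + 12   →  a_2 = 18

18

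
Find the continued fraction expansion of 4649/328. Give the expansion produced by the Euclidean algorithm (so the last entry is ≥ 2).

[14; 5, 1, 3, 14]

4649 = 14*328 + 57
328 = 5*57 + 43
57 = 1*43 + 14
43 = 3*14 + 1
14 = 14*1 + 0  (stop)
So 4649/328 = [14; 5, 1, 3, 14].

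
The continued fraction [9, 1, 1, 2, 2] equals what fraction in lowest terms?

115/12

Using pₖ = aₖpₖ₋₁ + pₖ₋₂ and qₖ = aₖqₖ₋₁ + qₖ₋₂:
  k=0: a=9, p=9, q=1
  k=1: a=1, p=10, q=1
  k=2: a=1, p=19, q=2
  k=3: a=2, p=48, q=5
  k=4: a=2, p=115, q=12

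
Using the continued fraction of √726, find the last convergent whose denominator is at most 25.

485/18

√726 = [26; 1, 16, 1, 52, …] (period length 4).
Convergents:
  p_0/q_0 = 26/1
  p_1/q_1 = 27/1
  p_2/q_2 = 458/17
  p_3/q_3 = 485/18
  p_4/q_4 = 25678/953
q_3 = 18 ≤ 25 < 953 = q_4, so the answer is 485/18.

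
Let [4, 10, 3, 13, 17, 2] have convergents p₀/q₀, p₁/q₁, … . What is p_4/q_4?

Using pₖ = aₖpₖ₋₁ + pₖ₋₂, qₖ = aₖqₖ₋₁ + qₖ₋₂ (with p₋₁=1, p₋₂=0, q₋₁=0, q₋₂=1):
  k=0: a=4, p=4, q=1
  k=1: a=10, p=41, q=10
  k=2: a=3, p=127, q=31
  k=3: a=13, p=1692, q=413
  k=4: a=17, p=28891, q=7052

28891/7052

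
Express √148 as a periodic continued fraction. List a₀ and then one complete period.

[12; 6, 24]

a₀ = ⌊√148⌋ = 12.
With m₀=0, d₀=1 and mₖ₊₁ = dₖaₖ − mₖ, dₖ₊₁ = (n − mₖ₊₁²)/dₖ, aₖ₊₁ = ⌊(a₀+mₖ₊₁)/dₖ₊₁⌋:
  k=1: m=12, d=4, a=6
  k=2: m=12, d=1, a=24
d=1 and a=2a₀=24 at k=2, so the next step gives (m, d) = (12, 4) again — its k=1 value — and the period has length 2.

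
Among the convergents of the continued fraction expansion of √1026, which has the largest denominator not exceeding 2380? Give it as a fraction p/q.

65632/2049

√1026 = [32; 32, 64, …] (period length 2).
Convergents:
  p_0/q_0 = 32/1
  p_1/q_1 = 1025/32
  p_2/q_2 = 65632/2049
  p_3/q_3 = 2101249/65600
q_2 = 2049 ≤ 2380 < 65600 = q_3, so the answer is 65632/2049.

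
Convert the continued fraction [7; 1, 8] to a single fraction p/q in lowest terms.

71/9

Fold from the inside: start with 8/1.
  1 + 1/8 = 9/8
  7 + 8/9 = 71/9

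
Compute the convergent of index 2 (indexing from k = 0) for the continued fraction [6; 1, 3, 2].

Using pₖ = aₖpₖ₋₁ + pₖ₋₂, qₖ = aₖqₖ₋₁ + qₖ₋₂ (with p₋₁=1, p₋₂=0, q₋₁=0, q₋₂=1):
  k=0: a=6, p=6, q=1
  k=1: a=1, p=7, q=1
  k=2: a=3, p=27, q=4

27/4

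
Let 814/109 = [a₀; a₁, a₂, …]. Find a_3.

814 = 7·109 + 51   →  a_0 = 7
109 = 2·51 + 7   →  a_1 = 2
51 = 7·7 + 2   →  a_2 = 7
7 = 3·2 + 1   →  a_3 = 3

3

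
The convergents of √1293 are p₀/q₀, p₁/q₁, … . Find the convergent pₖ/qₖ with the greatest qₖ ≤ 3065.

62100/1727

√1293 = [35; 1, 22, 1, 70, …] (period length 4).
Convergents:
  p_0/q_0 = 35/1
  p_1/q_1 = 36/1
  p_2/q_2 = 827/23
  p_3/q_3 = 863/24
  p_4/q_4 = 61237/1703
  p_5/q_5 = 62100/1727
  p_6/q_6 = 1427437/39697
q_5 = 1727 ≤ 3065 < 39697 = q_6, so the answer is 62100/1727.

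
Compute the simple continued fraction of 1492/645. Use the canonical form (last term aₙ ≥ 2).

[2; 3, 5, 5, 1, 1, 3]

1492 = 2*645 + 202
645 = 3*202 + 39
202 = 5*39 + 7
39 = 5*7 + 4
7 = 1*4 + 3
4 = 1*3 + 1
3 = 3*1 + 0  (stop)
So 1492/645 = [2; 3, 5, 5, 1, 1, 3].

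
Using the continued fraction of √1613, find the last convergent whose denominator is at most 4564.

119121/2966

√1613 = [40; 6, 6, 80, …] (period length 3).
Convergents:
  p_0/q_0 = 40/1
  p_1/q_1 = 241/6
  p_2/q_2 = 1486/37
  p_3/q_3 = 119121/2966
  p_4/q_4 = 716212/17833
q_3 = 2966 ≤ 4564 < 17833 = q_4, so the answer is 119121/2966.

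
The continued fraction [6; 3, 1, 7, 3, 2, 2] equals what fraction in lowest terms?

Fold from the inside: start with 2/1.
  2 + 1/2 = 5/2
  3 + 2/5 = 17/5
  7 + 5/17 = 124/17
  1 + 17/124 = 141/124
  3 + 124/141 = 547/141
  6 + 141/547 = 3423/547

3423/547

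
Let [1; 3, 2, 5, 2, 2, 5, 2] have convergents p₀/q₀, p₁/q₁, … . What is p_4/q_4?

Using pₖ = aₖpₖ₋₁ + pₖ₋₂, qₖ = aₖqₖ₋₁ + qₖ₋₂ (with p₋₁=1, p₋₂=0, q₋₁=0, q₋₂=1):
  k=0: a=1, p=1, q=1
  k=1: a=3, p=4, q=3
  k=2: a=2, p=9, q=7
  k=3: a=5, p=49, q=38
  k=4: a=2, p=107, q=83

107/83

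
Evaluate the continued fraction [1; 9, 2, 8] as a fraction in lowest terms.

Fold from the inside: start with 8/1.
  2 + 1/8 = 17/8
  9 + 8/17 = 161/17
  1 + 17/161 = 178/161

178/161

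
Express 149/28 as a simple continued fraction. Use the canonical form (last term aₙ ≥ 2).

149 = 5×28 + 9
28 = 3×9 + 1
9 = 9×1 + 0  (stop)
So 149/28 = [5; 3, 9].

[5; 3, 9]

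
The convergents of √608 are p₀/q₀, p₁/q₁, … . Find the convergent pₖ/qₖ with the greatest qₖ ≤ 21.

74/3

√608 = [24; 1, 1, 1, 11, 1, 1, 1, 48, …] (period length 8).
Convergents:
  p_0/q_0 = 24/1
  p_1/q_1 = 25/1
  p_2/q_2 = 49/2
  p_3/q_3 = 74/3
  p_4/q_4 = 863/35
q_3 = 3 ≤ 21 < 35 = q_4, so the answer is 74/3.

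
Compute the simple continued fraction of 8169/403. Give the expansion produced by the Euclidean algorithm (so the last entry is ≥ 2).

8169 = 20*403 + 109
403 = 3*109 + 76
109 = 1*76 + 33
76 = 2*33 + 10
33 = 3*10 + 3
10 = 3*3 + 1
3 = 3*1 + 0  (stop)
So 8169/403 = [20; 3, 1, 2, 3, 3, 3].

[20; 3, 1, 2, 3, 3, 3]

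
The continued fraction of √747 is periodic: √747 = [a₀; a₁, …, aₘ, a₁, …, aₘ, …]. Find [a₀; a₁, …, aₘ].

a₀ = ⌊√747⌋ = 27.
With m₀=0, d₀=1 and mₖ₊₁ = dₖaₖ − mₖ, dₖ₊₁ = (n − mₖ₊₁²)/dₖ, aₖ₊₁ = ⌊(a₀+mₖ₊₁)/dₖ₊₁⌋:
  k=1: m=27, d=18, a=3
  k=2: m=27, d=1, a=54
d=1 and a=2a₀=54 at k=2, so the next step gives (m, d) = (27, 18) again — its k=1 value — and the period has length 2.

[27; 3, 54]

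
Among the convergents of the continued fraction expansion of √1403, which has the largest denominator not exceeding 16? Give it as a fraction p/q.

√1403 = [37; 2, 5, 3, 1, 3, 5, 2, 74, …] (period length 8).
Convergents:
  p_0/q_0 = 37/1
  p_1/q_1 = 75/2
  p_2/q_2 = 412/11
  p_3/q_3 = 1311/35
q_2 = 11 ≤ 16 < 35 = q_3, so the answer is 412/11.

412/11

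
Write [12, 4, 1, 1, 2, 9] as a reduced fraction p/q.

Using pₖ = aₖpₖ₋₁ + pₖ₋₂ and qₖ = aₖqₖ₋₁ + qₖ₋₂:
  k=0: a=12, p=12, q=1
  k=1: a=4, p=49, q=4
  k=2: a=1, p=61, q=5
  k=3: a=1, p=110, q=9
  k=4: a=2, p=281, q=23
  k=5: a=9, p=2639, q=216

2639/216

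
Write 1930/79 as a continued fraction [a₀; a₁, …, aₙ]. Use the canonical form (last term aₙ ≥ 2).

1930 = 24·79 + 34
79 = 2·34 + 11
34 = 3·11 + 1
11 = 11·1 + 0  (stop)
So 1930/79 = [24; 2, 3, 11].

[24; 2, 3, 11]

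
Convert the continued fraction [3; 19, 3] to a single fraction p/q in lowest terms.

Fold from the inside: start with 3/1.
  19 + 1/3 = 58/3
  3 + 3/58 = 177/58

177/58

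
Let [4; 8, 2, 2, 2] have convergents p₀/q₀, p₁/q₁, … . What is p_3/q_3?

Using pₖ = aₖpₖ₋₁ + pₖ₋₂, qₖ = aₖqₖ₋₁ + qₖ₋₂ (with p₋₁=1, p₋₂=0, q₋₁=0, q₋₂=1):
  k=0: a=4, p=4, q=1
  k=1: a=8, p=33, q=8
  k=2: a=2, p=70, q=17
  k=3: a=2, p=173, q=42

173/42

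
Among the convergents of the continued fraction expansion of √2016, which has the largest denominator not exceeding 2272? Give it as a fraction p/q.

√2016 = [44; 1, 8, 1, 88, …] (period length 4).
Convergents:
  p_0/q_0 = 44/1
  p_1/q_1 = 45/1
  p_2/q_2 = 404/9
  p_3/q_3 = 449/10
  p_4/q_4 = 39916/889
  p_5/q_5 = 40365/899
  p_6/q_6 = 362836/8081
q_5 = 899 ≤ 2272 < 8081 = q_6, so the answer is 40365/899.

40365/899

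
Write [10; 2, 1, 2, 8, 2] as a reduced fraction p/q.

Using pₖ = aₖpₖ₋₁ + pₖ₋₂ and qₖ = aₖqₖ₋₁ + qₖ₋₂:
  k=0: a=10, p=10, q=1
  k=1: a=2, p=21, q=2
  k=2: a=1, p=31, q=3
  k=3: a=2, p=83, q=8
  k=4: a=8, p=695, q=67
  k=5: a=2, p=1473, q=142

1473/142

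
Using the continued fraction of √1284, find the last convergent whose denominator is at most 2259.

77005/2149

√1284 = [35; 1, 4, 1, 70, …] (period length 4).
Convergents:
  p_0/q_0 = 35/1
  p_1/q_1 = 36/1
  p_2/q_2 = 179/5
  p_3/q_3 = 215/6
  p_4/q_4 = 15229/425
  p_5/q_5 = 15444/431
  p_6/q_6 = 77005/2149
  p_7/q_7 = 92449/2580
q_6 = 2149 ≤ 2259 < 2580 = q_7, so the answer is 77005/2149.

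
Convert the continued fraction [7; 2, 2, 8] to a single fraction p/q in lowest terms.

Fold from the inside: start with 8/1.
  2 + 1/8 = 17/8
  2 + 8/17 = 42/17
  7 + 17/42 = 311/42

311/42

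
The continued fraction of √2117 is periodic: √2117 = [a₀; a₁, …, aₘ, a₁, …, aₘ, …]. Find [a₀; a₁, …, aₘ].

[46; 92]

a₀ = ⌊√2117⌋ = 46.
With m₀=0, d₀=1 and mₖ₊₁ = dₖaₖ − mₖ, dₖ₊₁ = (n − mₖ₊₁²)/dₖ, aₖ₊₁ = ⌊(a₀+mₖ₊₁)/dₖ₊₁⌋:
  k=1: m=46, d=1, a=92
d=1 and a=2a₀=92 at k=1, so the next step gives (m, d) = (46, 1) again — its k=1 value — and the period has length 1.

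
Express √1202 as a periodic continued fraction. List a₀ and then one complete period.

[34; 1, 2, 34, 2, 1, 68]

a₀ = ⌊√1202⌋ = 34.
With m₀=0, d₀=1 and mₖ₊₁ = dₖaₖ − mₖ, dₖ₊₁ = (n − mₖ₊₁²)/dₖ, aₖ₊₁ = ⌊(a₀+mₖ₊₁)/dₖ₊₁⌋:
  k=1: m=34, d=46, a=1
  k=2: m=12, d=23, a=2
  k=3: m=34, d=2, a=34
  k=4: m=34, d=23, a=2
  k=5: m=12, d=46, a=1
  k=6: m=34, d=1, a=68
d=1 and a=2a₀=68 at k=6, so the next step gives (m, d) = (34, 46) again — its k=1 value — and the period has length 6.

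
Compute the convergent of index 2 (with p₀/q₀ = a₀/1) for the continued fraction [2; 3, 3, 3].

23/10

Using pₖ = aₖpₖ₋₁ + pₖ₋₂, qₖ = aₖqₖ₋₁ + qₖ₋₂ (with p₋₁=1, p₋₂=0, q₋₁=0, q₋₂=1):
  k=0: a=2, p=2, q=1
  k=1: a=3, p=7, q=3
  k=2: a=3, p=23, q=10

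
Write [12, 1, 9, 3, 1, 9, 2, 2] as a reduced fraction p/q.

26863/2082

Fold from the inside: start with 2/1.
  2 + 1/2 = 5/2
  9 + 2/5 = 47/5
  1 + 5/47 = 52/47
  3 + 47/52 = 203/52
  9 + 52/203 = 1879/203
  1 + 203/1879 = 2082/1879
  12 + 1879/2082 = 26863/2082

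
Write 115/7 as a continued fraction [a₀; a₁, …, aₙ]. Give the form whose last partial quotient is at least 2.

115 = 16*7 + 3
7 = 2*3 + 1
3 = 3*1 + 0  (stop)
So 115/7 = [16; 2, 3].

[16; 2, 3]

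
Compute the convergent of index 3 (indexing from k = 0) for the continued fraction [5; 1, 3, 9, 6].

213/37

Using pₖ = aₖpₖ₋₁ + pₖ₋₂, qₖ = aₖqₖ₋₁ + qₖ₋₂ (with p₋₁=1, p₋₂=0, q₋₁=0, q₋₂=1):
  k=0: a=5, p=5, q=1
  k=1: a=1, p=6, q=1
  k=2: a=3, p=23, q=4
  k=3: a=9, p=213, q=37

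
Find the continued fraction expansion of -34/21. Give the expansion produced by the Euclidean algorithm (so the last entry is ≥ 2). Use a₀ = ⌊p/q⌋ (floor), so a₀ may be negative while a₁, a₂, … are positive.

-34 = -2*21 + 8
21 = 2*8 + 5
8 = 1*5 + 3
5 = 1*3 + 2
3 = 1*2 + 1
2 = 2*1 + 0  (stop)
So -34/21 = [-2; 2, 1, 1, 1, 2].

[-2; 2, 1, 1, 1, 2]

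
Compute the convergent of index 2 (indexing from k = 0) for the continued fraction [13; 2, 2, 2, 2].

Using pₖ = aₖpₖ₋₁ + pₖ₋₂, qₖ = aₖqₖ₋₁ + qₖ₋₂ (with p₋₁=1, p₋₂=0, q₋₁=0, q₋₂=1):
  k=0: a=13, p=13, q=1
  k=1: a=2, p=27, q=2
  k=2: a=2, p=67, q=5

67/5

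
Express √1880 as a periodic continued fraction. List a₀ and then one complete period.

[43; 2, 1, 3, 1, 2, 86]

a₀ = ⌊√1880⌋ = 43.
With m₀=0, d₀=1 and mₖ₊₁ = dₖaₖ − mₖ, dₖ₊₁ = (n − mₖ₊₁²)/dₖ, aₖ₊₁ = ⌊(a₀+mₖ₊₁)/dₖ₊₁⌋:
  k=1: m=43, d=31, a=2
  k=2: m=19, d=49, a=1
  k=3: m=30, d=20, a=3
  k=4: m=30, d=49, a=1
  k=5: m=19, d=31, a=2
  k=6: m=43, d=1, a=86
d=1 and a=2a₀=86 at k=6, so the next step gives (m, d) = (43, 31) again — its k=1 value — and the period has length 6.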